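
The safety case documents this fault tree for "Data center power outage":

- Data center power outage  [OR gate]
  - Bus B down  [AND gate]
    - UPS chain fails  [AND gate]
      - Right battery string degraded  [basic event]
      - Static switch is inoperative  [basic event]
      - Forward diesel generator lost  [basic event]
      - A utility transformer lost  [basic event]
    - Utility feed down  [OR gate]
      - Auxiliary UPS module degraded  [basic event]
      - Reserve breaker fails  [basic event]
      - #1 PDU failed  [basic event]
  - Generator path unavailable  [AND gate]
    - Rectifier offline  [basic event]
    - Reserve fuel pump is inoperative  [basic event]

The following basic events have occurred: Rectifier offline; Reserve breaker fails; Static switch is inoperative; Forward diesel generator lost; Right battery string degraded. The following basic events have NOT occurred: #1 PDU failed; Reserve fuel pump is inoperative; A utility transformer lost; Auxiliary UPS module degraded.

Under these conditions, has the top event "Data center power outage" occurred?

No

UPS chain fails [AND]: Right battery string degraded=occurs, Static switch is inoperative=occurs, Forward diesel generator lost=occurs, A utility transformer lost=not → not all inputs occur → does not occur.
Utility feed down [OR]: Auxiliary UPS module degraded=not, Reserve breaker fails=occurs, #1 PDU failed=not → at least one input occurs → occurs.
Bus B down [AND]: UPS chain fails=not, Utility feed down=occurs → not all inputs occur → does not occur.
Generator path unavailable [AND]: Rectifier offline=occurs, Reserve fuel pump is inoperative=not → not all inputs occur → does not occur.
Data center power outage [OR]: Bus B down=not, Generator path unavailable=not → no input occurs → does not occur.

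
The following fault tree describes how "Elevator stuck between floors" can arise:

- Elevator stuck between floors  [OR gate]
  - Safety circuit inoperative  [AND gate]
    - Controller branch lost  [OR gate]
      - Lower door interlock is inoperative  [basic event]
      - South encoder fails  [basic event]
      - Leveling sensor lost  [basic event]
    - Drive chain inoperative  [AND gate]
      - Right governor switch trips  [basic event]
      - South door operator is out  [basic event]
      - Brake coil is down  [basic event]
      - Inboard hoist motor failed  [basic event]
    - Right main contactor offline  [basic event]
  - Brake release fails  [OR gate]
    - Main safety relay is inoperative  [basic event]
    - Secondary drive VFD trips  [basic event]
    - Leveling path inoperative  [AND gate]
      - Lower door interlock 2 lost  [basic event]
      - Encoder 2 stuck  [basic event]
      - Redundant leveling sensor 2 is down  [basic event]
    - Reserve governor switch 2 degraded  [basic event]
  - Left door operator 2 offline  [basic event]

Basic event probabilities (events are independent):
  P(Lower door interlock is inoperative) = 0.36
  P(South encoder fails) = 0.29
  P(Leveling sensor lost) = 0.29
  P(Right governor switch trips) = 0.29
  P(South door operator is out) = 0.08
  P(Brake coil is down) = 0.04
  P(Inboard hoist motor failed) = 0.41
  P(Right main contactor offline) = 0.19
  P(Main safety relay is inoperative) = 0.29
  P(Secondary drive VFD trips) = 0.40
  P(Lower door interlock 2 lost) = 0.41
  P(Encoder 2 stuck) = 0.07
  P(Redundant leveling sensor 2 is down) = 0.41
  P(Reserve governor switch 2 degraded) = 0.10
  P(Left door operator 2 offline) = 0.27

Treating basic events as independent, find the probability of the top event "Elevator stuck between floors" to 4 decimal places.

0.7234

P(Controller branch lost) [OR] = 1 − (1−0.36) × (1−0.29) × (1−0.29) = 0.677376
P(Drive chain inoperative) [AND] = 0.29 × 0.08 × 0.04 × 0.41 = 0.000380
P(Safety circuit inoperative) [AND] = 0.677376 × 0.000380 × 0.19 = 0.000049
P(Leveling path inoperative) [AND] = 0.41 × 0.07 × 0.41 = 0.011767
P(Brake release fails) [OR] = 1 − (1−0.29) × (1−0.40) × (1−0.011767) × (1−0.10) = 0.621111
P(Elevator stuck between floors) [OR] = 1 − (1−0.000049) × (1−0.621111) × (1−0.27) = 0.723425
Rounded to 4 decimal places: P(Elevator stuck between floors) ≈ 0.7234.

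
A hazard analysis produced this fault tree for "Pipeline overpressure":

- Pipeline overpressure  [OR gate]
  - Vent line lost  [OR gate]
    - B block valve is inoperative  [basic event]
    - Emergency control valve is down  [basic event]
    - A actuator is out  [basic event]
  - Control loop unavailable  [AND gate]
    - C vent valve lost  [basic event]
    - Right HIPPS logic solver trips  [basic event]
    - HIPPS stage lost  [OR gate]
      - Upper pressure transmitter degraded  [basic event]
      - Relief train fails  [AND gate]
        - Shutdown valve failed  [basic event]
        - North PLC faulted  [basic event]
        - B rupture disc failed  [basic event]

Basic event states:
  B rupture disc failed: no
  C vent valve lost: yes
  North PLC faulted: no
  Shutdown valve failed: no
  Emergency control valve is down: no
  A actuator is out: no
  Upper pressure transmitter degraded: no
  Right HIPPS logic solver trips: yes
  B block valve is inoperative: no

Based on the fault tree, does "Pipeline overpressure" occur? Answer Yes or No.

Vent line lost [OR]: B block valve is inoperative=not, Emergency control valve is down=not, A actuator is out=not → no input occurs → does not occur.
Relief train fails [AND]: Shutdown valve failed=not, North PLC faulted=not, B rupture disc failed=not → not all inputs occur → does not occur.
HIPPS stage lost [OR]: Upper pressure transmitter degraded=not, Relief train fails=not → no input occurs → does not occur.
Control loop unavailable [AND]: C vent valve lost=occurs, Right HIPPS logic solver trips=occurs, HIPPS stage lost=not → not all inputs occur → does not occur.
Pipeline overpressure [OR]: Vent line lost=not, Control loop unavailable=not → no input occurs → does not occur.

No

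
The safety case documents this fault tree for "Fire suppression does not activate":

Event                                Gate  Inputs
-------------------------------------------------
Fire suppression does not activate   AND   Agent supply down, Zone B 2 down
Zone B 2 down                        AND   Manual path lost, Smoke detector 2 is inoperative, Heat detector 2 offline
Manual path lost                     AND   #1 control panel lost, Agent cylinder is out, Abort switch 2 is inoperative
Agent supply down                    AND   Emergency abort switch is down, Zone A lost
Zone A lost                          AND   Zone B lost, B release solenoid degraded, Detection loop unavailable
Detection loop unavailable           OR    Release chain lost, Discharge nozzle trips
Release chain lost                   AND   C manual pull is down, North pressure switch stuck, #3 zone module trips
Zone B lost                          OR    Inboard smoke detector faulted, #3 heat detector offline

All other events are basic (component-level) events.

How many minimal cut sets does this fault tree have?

4

Zone B lost [OR]: union of children's cut sets → 2 cut set(s).
Release chain lost [AND]: one cut set from each child combined → 1 × 1 × 1 = 1 cut set(s).
Detection loop unavailable [OR]: union of children's cut sets → 2 cut set(s).
Zone A lost [AND]: one cut set from each child combined → 2 × 1 × 2 = 4 cut set(s).
Agent supply down [AND]: one cut set from each child combined → 1 × 4 = 4 cut set(s).
Manual path lost [AND]: one cut set from each child combined → 1 × 1 × 1 = 1 cut set(s).
Zone B 2 down [AND]: one cut set from each child combined → 1 × 1 × 1 = 1 cut set(s).
Fire suppression does not activate [AND]: one cut set from each child combined → 4 × 1 = 4 cut set(s).
Minimal cut sets: {#1 control panel lost, #3 zone module trips, Abort switch 2 is inoperative, Agent cylinder is out, B release solenoid degraded, C manual pull is down, Emergency abort switch is down, Heat detector 2 offline, Inboard smoke detector faulted, North pressure switch stuck, Smoke detector 2 is inoperative}; {#1 control panel lost, Abort switch 2 is inoperative, Agent cylinder is out, B release solenoid degraded, Discharge nozzle trips, Emergency abort switch is down, Heat detector 2 offline, Inboard smoke detector faulted, Smoke detector 2 is inoperative}; {#1 control panel lost, #3 heat detector offline, #3 zone module trips, Abort switch 2 is inoperative, Agent cylinder is out, B release solenoid degraded, C manual pull is down, Emergency abort switch is down, Heat detector 2 offline, North pressure switch stuck, Smoke detector 2 is inoperative}; {#1 control panel lost, #3 heat detector offline, Abort switch 2 is inoperative, Agent cylinder is out, B release solenoid degraded, Discharge nozzle trips, Emergency abort switch is down, Heat detector 2 offline, Smoke detector 2 is inoperative}.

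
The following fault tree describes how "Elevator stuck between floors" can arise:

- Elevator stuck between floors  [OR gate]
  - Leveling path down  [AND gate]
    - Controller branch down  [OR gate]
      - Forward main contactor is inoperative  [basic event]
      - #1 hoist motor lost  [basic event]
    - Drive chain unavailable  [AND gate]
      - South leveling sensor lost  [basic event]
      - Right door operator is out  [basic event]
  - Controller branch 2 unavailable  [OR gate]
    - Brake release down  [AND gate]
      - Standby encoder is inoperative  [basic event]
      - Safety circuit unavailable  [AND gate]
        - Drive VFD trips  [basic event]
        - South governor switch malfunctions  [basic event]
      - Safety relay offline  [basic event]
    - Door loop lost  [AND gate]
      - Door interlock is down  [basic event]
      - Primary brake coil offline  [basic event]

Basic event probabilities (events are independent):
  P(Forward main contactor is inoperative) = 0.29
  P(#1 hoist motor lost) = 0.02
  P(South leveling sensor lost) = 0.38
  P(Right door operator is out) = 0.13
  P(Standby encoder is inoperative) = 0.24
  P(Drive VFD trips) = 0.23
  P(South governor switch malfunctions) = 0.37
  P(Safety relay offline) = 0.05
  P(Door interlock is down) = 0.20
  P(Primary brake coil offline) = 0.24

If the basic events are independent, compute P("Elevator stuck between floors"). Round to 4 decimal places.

0.0633

P(Controller branch down) [OR] = 1 − (1−0.29) × (1−0.02) = 0.304200
P(Drive chain unavailable) [AND] = 0.38 × 0.13 = 0.049400
P(Leveling path down) [AND] = 0.304200 × 0.049400 = 0.015027
P(Safety circuit unavailable) [AND] = 0.23 × 0.37 = 0.085100
P(Brake release down) [AND] = 0.24 × 0.085100 × 0.05 = 0.001021
P(Door loop lost) [AND] = 0.20 × 0.24 = 0.048000
P(Controller branch 2 unavailable) [OR] = 1 − (1−0.001021) × (1−0.048000) = 0.048972
P(Elevator stuck between floors) [OR] = 1 − (1−0.015027) × (1−0.048972) = 0.063263
Rounded to 4 decimal places: P(Elevator stuck between floors) ≈ 0.0633.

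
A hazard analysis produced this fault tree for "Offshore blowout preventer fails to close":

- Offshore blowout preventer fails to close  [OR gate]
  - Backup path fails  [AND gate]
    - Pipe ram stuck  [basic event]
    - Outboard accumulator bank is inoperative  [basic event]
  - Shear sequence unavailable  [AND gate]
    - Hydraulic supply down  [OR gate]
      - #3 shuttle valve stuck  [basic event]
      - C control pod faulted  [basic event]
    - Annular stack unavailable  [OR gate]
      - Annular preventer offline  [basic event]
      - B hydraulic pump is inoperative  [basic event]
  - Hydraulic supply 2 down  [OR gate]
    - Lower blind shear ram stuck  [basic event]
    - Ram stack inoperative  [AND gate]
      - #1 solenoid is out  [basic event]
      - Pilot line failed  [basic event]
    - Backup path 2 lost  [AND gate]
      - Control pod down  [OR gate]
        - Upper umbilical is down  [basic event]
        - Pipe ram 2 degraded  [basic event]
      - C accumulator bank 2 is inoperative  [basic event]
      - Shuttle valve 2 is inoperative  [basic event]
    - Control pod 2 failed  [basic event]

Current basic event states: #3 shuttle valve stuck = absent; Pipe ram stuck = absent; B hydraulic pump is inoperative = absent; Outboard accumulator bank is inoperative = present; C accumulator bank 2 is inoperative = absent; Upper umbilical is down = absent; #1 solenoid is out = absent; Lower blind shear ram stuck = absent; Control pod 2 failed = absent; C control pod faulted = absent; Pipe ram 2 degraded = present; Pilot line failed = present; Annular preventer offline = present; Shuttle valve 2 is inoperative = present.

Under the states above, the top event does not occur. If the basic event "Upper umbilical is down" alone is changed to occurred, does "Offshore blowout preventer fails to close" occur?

Counterfactual: set "Upper umbilical is down" to occurred.
Backup path fails [AND]: Pipe ram stuck=not, Outboard accumulator bank is inoperative=occurs → not all inputs occur → does not occur.
Hydraulic supply down [OR]: #3 shuttle valve stuck=not, C control pod faulted=not → no input occurs → does not occur.
Annular stack unavailable [OR]: Annular preventer offline=occurs, B hydraulic pump is inoperative=not → at least one input occurs → occurs.
Shear sequence unavailable [AND]: Hydraulic supply down=not, Annular stack unavailable=occurs → not all inputs occur → does not occur.
Ram stack inoperative [AND]: #1 solenoid is out=not, Pilot line failed=occurs → not all inputs occur → does not occur.
Control pod down [OR]: Upper umbilical is down=occurs, Pipe ram 2 degraded=occurs → at least one input occurs → occurs.
Backup path 2 lost [AND]: Control pod down=occurs, C accumulator bank 2 is inoperative=not, Shuttle valve 2 is inoperative=occurs → not all inputs occur → does not occur.
Hydraulic supply 2 down [OR]: Lower blind shear ram stuck=not, Ram stack inoperative=not, Backup path 2 lost=not, Control pod 2 failed=not → no input occurs → does not occur.
Offshore blowout preventer fails to close [OR]: Backup path fails=not, Shear sequence unavailable=not, Hydraulic supply 2 down=not → no input occurs → does not occur.

No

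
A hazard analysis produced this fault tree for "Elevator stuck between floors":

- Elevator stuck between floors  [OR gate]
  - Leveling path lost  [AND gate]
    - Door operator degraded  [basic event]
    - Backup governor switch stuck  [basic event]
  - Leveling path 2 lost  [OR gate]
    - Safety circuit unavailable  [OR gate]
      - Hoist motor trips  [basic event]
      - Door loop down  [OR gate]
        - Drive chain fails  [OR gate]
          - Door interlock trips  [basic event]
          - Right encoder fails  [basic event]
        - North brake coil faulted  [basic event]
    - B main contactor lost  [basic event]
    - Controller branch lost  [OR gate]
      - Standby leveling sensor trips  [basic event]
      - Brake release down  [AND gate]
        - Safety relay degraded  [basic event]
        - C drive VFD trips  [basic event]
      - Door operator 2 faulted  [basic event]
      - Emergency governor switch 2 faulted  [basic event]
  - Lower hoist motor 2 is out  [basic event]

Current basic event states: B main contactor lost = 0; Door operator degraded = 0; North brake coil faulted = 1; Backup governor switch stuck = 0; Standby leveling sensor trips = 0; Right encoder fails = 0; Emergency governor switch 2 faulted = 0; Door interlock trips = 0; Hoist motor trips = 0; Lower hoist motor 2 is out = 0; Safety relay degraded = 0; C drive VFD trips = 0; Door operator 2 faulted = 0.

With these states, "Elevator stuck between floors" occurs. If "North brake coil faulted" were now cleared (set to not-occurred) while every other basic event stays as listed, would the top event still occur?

Counterfactual: set "North brake coil faulted" to not occurred.
Leveling path lost [AND]: Door operator degraded=not, Backup governor switch stuck=not → not all inputs occur → does not occur.
Drive chain fails [OR]: Door interlock trips=not, Right encoder fails=not → no input occurs → does not occur.
Door loop down [OR]: Drive chain fails=not, North brake coil faulted=not → no input occurs → does not occur.
Safety circuit unavailable [OR]: Hoist motor trips=not, Door loop down=not → no input occurs → does not occur.
Brake release down [AND]: Safety relay degraded=not, C drive VFD trips=not → not all inputs occur → does not occur.
Controller branch lost [OR]: Standby leveling sensor trips=not, Brake release down=not, Door operator 2 faulted=not, Emergency governor switch 2 faulted=not → no input occurs → does not occur.
Leveling path 2 lost [OR]: Safety circuit unavailable=not, B main contactor lost=not, Controller branch lost=not → no input occurs → does not occur.
Elevator stuck between floors [OR]: Leveling path lost=not, Leveling path 2 lost=not, Lower hoist motor 2 is out=not → no input occurs → does not occur.

No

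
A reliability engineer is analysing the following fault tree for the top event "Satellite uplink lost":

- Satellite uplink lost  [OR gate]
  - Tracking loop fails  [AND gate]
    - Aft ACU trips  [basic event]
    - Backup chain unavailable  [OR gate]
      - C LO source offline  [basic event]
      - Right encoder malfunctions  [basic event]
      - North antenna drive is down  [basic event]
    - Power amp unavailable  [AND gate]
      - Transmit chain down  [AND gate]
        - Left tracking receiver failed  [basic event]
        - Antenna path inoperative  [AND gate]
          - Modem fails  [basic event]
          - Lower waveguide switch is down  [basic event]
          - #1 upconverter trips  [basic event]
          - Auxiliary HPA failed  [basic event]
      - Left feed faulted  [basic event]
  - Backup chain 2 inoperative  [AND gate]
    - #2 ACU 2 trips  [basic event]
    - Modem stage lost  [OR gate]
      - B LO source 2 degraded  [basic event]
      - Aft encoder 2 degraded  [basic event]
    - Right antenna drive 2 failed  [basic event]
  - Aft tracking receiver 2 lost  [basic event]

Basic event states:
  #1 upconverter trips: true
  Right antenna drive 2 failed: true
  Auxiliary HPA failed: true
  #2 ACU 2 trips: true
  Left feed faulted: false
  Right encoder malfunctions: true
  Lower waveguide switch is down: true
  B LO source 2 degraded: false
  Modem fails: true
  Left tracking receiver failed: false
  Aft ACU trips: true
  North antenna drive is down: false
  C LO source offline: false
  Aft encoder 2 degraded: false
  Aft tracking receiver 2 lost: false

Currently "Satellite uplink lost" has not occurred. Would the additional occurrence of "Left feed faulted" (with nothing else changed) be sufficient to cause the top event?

No

Counterfactual: set "Left feed faulted" to occurred.
Backup chain unavailable [OR]: C LO source offline=not, Right encoder malfunctions=occurs, North antenna drive is down=not → at least one input occurs → occurs.
Antenna path inoperative [AND]: Modem fails=occurs, Lower waveguide switch is down=occurs, #1 upconverter trips=occurs, Auxiliary HPA failed=occurs → all inputs occur → occurs.
Transmit chain down [AND]: Left tracking receiver failed=not, Antenna path inoperative=occurs → not all inputs occur → does not occur.
Power amp unavailable [AND]: Transmit chain down=not, Left feed faulted=occurs → not all inputs occur → does not occur.
Tracking loop fails [AND]: Aft ACU trips=occurs, Backup chain unavailable=occurs, Power amp unavailable=not → not all inputs occur → does not occur.
Modem stage lost [OR]: B LO source 2 degraded=not, Aft encoder 2 degraded=not → no input occurs → does not occur.
Backup chain 2 inoperative [AND]: #2 ACU 2 trips=occurs, Modem stage lost=not, Right antenna drive 2 failed=occurs → not all inputs occur → does not occur.
Satellite uplink lost [OR]: Tracking loop fails=not, Backup chain 2 inoperative=not, Aft tracking receiver 2 lost=not → no input occurs → does not occur.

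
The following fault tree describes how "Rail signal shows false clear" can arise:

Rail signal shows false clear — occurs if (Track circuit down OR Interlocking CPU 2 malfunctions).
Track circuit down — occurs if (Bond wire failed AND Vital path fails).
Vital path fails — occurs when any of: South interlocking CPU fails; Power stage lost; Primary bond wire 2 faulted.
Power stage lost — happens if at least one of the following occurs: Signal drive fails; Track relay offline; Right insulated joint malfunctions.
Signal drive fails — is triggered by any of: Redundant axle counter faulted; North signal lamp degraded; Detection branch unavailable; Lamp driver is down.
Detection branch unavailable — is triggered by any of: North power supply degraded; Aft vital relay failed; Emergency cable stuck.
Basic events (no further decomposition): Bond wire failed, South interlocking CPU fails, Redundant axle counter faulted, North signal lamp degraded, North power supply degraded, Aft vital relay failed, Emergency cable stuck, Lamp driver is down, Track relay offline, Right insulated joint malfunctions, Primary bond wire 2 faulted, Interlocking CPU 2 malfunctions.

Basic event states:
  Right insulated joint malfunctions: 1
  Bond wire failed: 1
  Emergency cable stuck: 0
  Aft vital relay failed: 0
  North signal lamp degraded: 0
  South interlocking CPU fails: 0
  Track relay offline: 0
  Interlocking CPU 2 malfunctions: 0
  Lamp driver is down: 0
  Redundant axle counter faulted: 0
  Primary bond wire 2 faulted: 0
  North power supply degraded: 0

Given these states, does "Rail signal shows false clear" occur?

Detection branch unavailable [OR]: North power supply degraded=not, Aft vital relay failed=not, Emergency cable stuck=not → no input occurs → does not occur.
Signal drive fails [OR]: Redundant axle counter faulted=not, North signal lamp degraded=not, Detection branch unavailable=not, Lamp driver is down=not → no input occurs → does not occur.
Power stage lost [OR]: Signal drive fails=not, Track relay offline=not, Right insulated joint malfunctions=occurs → at least one input occurs → occurs.
Vital path fails [OR]: South interlocking CPU fails=not, Power stage lost=occurs, Primary bond wire 2 faulted=not → at least one input occurs → occurs.
Track circuit down [AND]: Bond wire failed=occurs, Vital path fails=occurs → all inputs occur → occurs.
Rail signal shows false clear [OR]: Track circuit down=occurs, Interlocking CPU 2 malfunctions=not → at least one input occurs → occurs.

Yes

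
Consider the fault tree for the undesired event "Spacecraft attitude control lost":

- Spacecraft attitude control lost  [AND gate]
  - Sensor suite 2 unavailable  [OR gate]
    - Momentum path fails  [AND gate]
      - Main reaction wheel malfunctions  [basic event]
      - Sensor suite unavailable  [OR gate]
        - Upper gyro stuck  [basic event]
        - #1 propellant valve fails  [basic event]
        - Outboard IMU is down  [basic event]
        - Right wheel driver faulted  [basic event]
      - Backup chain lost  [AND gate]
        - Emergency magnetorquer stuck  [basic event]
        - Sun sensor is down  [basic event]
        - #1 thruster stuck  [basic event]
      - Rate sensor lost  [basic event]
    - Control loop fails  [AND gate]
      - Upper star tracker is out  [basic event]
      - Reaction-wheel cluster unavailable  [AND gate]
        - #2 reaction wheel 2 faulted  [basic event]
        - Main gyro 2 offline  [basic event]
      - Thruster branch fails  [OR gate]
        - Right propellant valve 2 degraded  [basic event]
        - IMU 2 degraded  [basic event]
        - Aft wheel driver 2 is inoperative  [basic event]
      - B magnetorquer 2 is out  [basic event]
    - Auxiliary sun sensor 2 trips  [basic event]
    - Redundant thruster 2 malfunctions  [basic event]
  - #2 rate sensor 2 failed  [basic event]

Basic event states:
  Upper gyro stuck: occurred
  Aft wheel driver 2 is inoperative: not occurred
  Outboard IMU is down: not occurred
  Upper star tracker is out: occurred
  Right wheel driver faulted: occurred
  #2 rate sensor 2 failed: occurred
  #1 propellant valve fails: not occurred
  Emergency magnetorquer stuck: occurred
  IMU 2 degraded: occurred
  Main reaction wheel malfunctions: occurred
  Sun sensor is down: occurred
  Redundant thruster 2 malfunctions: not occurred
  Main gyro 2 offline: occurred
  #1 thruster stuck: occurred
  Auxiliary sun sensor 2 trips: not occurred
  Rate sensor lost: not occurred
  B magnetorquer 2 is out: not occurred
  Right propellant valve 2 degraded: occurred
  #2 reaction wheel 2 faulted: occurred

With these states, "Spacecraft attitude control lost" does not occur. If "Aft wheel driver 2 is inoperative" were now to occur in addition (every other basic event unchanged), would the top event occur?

Counterfactual: set "Aft wheel driver 2 is inoperative" to occurred.
Sensor suite unavailable [OR]: Upper gyro stuck=occurs, #1 propellant valve fails=not, Outboard IMU is down=not, Right wheel driver faulted=occurs → at least one input occurs → occurs.
Backup chain lost [AND]: Emergency magnetorquer stuck=occurs, Sun sensor is down=occurs, #1 thruster stuck=occurs → all inputs occur → occurs.
Momentum path fails [AND]: Main reaction wheel malfunctions=occurs, Sensor suite unavailable=occurs, Backup chain lost=occurs, Rate sensor lost=not → not all inputs occur → does not occur.
Reaction-wheel cluster unavailable [AND]: #2 reaction wheel 2 faulted=occurs, Main gyro 2 offline=occurs → all inputs occur → occurs.
Thruster branch fails [OR]: Right propellant valve 2 degraded=occurs, IMU 2 degraded=occurs, Aft wheel driver 2 is inoperative=occurs → at least one input occurs → occurs.
Control loop fails [AND]: Upper star tracker is out=occurs, Reaction-wheel cluster unavailable=occurs, Thruster branch fails=occurs, B magnetorquer 2 is out=not → not all inputs occur → does not occur.
Sensor suite 2 unavailable [OR]: Momentum path fails=not, Control loop fails=not, Auxiliary sun sensor 2 trips=not, Redundant thruster 2 malfunctions=not → no input occurs → does not occur.
Spacecraft attitude control lost [AND]: Sensor suite 2 unavailable=not, #2 rate sensor 2 failed=occurs → not all inputs occur → does not occur.

No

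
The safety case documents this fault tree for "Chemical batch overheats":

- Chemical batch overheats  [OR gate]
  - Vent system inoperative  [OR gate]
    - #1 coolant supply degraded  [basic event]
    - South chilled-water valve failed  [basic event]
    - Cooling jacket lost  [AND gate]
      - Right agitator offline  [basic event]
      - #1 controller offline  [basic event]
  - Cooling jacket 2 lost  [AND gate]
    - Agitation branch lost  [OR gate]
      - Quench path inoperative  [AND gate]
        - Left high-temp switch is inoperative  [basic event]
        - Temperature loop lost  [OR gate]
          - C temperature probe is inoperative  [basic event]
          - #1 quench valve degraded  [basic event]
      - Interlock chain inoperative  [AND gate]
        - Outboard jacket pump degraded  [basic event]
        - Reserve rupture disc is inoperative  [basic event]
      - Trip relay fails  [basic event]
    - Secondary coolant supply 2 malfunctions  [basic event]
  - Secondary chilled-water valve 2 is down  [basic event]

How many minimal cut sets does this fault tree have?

8

Cooling jacket lost [AND]: one cut set from each child combined → 1 × 1 = 1 cut set(s).
Vent system inoperative [OR]: union of children's cut sets → 3 cut set(s).
Temperature loop lost [OR]: union of children's cut sets → 2 cut set(s).
Quench path inoperative [AND]: one cut set from each child combined → 1 × 2 = 2 cut set(s).
Interlock chain inoperative [AND]: one cut set from each child combined → 1 × 1 = 1 cut set(s).
Agitation branch lost [OR]: union of children's cut sets → 4 cut set(s).
Cooling jacket 2 lost [AND]: one cut set from each child combined → 4 × 1 = 4 cut set(s).
Chemical batch overheats [OR]: union of children's cut sets → 8 cut set(s).
Minimal cut sets: {#1 coolant supply degraded}; {South chilled-water valve failed}; {#1 controller offline, Right agitator offline}; {C temperature probe is inoperative, Left high-temp switch is inoperative, Secondary coolant supply 2 malfunctions}; {#1 quench valve degraded, Left high-temp switch is inoperative, Secondary coolant supply 2 malfunctions}; {Outboard jacket pump degraded, Reserve rupture disc is inoperative, Secondary coolant supply 2 malfunctions}; {Secondary coolant supply 2 malfunctions, Trip relay fails}; {Secondary chilled-water valve 2 is down}.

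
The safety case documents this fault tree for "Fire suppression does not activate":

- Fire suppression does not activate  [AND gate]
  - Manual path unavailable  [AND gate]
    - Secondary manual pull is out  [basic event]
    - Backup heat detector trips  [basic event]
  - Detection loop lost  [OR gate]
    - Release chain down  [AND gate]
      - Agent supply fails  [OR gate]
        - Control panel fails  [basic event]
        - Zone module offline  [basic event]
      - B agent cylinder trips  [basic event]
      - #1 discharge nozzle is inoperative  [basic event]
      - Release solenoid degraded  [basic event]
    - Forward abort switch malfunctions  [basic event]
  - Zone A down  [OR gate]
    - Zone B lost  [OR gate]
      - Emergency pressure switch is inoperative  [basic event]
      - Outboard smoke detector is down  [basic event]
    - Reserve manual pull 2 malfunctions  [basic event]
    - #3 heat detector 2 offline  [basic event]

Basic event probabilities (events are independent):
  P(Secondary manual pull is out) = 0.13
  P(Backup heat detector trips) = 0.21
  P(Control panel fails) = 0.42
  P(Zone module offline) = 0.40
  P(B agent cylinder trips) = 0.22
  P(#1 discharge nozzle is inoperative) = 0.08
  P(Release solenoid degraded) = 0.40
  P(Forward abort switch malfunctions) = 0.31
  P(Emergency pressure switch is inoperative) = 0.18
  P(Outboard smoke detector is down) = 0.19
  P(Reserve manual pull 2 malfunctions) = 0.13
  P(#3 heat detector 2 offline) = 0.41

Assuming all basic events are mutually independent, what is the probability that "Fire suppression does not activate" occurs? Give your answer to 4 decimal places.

0.0056

P(Manual path unavailable) [AND] = 0.13 × 0.21 = 0.027300
P(Agent supply fails) [OR] = 1 − (1−0.42) × (1−0.40) = 0.652000
P(Release chain down) [AND] = 0.652000 × 0.22 × 0.08 × 0.40 = 0.004590
P(Detection loop lost) [OR] = 1 − (1−0.004590) × (1−0.31) = 0.313167
P(Zone B lost) [OR] = 1 − (1−0.18) × (1−0.19) = 0.335800
P(Zone A down) [OR] = 1 − (1−0.335800) × (1−0.13) × (1−0.41) = 0.659066
P(Fire suppression does not activate) [AND] = 0.027300 × 0.313167 × 0.659066 = 0.005635
Rounded to 4 decimal places: P(Fire suppression does not activate) ≈ 0.0056.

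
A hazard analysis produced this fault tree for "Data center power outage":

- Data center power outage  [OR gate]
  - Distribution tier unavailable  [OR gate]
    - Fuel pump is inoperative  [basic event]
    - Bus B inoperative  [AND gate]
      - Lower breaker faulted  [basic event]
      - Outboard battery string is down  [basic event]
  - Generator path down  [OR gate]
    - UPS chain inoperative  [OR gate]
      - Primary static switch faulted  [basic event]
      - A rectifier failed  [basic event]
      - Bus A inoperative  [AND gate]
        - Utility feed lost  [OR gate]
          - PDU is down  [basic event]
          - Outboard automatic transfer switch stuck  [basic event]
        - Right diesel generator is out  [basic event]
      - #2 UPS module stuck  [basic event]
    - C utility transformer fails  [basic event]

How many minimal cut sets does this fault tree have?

Bus B inoperative [AND]: one cut set from each child combined → 1 × 1 = 1 cut set(s).
Distribution tier unavailable [OR]: union of children's cut sets → 2 cut set(s).
Utility feed lost [OR]: union of children's cut sets → 2 cut set(s).
Bus A inoperative [AND]: one cut set from each child combined → 2 × 1 = 2 cut set(s).
UPS chain inoperative [OR]: union of children's cut sets → 5 cut set(s).
Generator path down [OR]: union of children's cut sets → 6 cut set(s).
Data center power outage [OR]: union of children's cut sets → 8 cut set(s).
Minimal cut sets: {Fuel pump is inoperative}; {Lower breaker faulted, Outboard battery string is down}; {Primary static switch faulted}; {A rectifier failed}; {PDU is down, Right diesel generator is out}; {Outboard automatic transfer switch stuck, Right diesel generator is out}; {#2 UPS module stuck}; {C utility transformer fails}.

8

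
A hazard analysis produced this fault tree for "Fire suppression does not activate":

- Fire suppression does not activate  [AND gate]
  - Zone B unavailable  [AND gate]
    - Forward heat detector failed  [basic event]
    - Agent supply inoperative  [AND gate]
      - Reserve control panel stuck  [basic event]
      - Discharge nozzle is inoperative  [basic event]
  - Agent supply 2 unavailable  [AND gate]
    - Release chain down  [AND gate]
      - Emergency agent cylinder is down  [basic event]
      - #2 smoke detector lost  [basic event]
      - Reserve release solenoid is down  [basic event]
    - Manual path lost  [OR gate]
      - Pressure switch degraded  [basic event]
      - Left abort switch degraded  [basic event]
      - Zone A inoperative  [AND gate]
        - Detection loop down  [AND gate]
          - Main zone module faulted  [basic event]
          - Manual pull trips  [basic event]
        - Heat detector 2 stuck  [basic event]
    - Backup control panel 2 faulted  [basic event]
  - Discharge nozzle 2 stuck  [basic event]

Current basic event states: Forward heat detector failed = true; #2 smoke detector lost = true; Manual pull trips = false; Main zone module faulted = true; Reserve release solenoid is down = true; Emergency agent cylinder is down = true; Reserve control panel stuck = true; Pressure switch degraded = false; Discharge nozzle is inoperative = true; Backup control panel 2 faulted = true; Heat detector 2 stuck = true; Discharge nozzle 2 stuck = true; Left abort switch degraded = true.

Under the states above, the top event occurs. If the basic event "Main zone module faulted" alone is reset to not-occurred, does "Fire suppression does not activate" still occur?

Yes

Counterfactual: set "Main zone module faulted" to not occurred.
Agent supply inoperative [AND]: Reserve control panel stuck=occurs, Discharge nozzle is inoperative=occurs → all inputs occur → occurs.
Zone B unavailable [AND]: Forward heat detector failed=occurs, Agent supply inoperative=occurs → all inputs occur → occurs.
Release chain down [AND]: Emergency agent cylinder is down=occurs, #2 smoke detector lost=occurs, Reserve release solenoid is down=occurs → all inputs occur → occurs.
Detection loop down [AND]: Main zone module faulted=not, Manual pull trips=not → not all inputs occur → does not occur.
Zone A inoperative [AND]: Detection loop down=not, Heat detector 2 stuck=occurs → not all inputs occur → does not occur.
Manual path lost [OR]: Pressure switch degraded=not, Left abort switch degraded=occurs, Zone A inoperative=not → at least one input occurs → occurs.
Agent supply 2 unavailable [AND]: Release chain down=occurs, Manual path lost=occurs, Backup control panel 2 faulted=occurs → all inputs occur → occurs.
Fire suppression does not activate [AND]: Zone B unavailable=occurs, Agent supply 2 unavailable=occurs, Discharge nozzle 2 stuck=occurs → all inputs occur → occurs.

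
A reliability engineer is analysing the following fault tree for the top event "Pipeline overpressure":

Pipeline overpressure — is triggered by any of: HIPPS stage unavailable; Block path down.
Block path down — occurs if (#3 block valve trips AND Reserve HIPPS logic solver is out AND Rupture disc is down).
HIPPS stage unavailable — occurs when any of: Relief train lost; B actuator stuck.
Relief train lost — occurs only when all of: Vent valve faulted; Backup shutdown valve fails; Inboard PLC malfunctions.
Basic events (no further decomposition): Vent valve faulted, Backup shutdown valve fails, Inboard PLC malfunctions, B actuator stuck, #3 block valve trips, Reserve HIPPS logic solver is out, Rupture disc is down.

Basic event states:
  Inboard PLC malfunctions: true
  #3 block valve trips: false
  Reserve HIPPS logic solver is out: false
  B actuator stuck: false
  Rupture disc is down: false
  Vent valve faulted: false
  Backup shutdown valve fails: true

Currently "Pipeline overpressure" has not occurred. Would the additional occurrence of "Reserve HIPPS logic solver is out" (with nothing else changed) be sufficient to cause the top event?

No

Counterfactual: set "Reserve HIPPS logic solver is out" to occurred.
Relief train lost [AND]: Vent valve faulted=not, Backup shutdown valve fails=occurs, Inboard PLC malfunctions=occurs → not all inputs occur → does not occur.
HIPPS stage unavailable [OR]: Relief train lost=not, B actuator stuck=not → no input occurs → does not occur.
Block path down [AND]: #3 block valve trips=not, Reserve HIPPS logic solver is out=occurs, Rupture disc is down=not → not all inputs occur → does not occur.
Pipeline overpressure [OR]: HIPPS stage unavailable=not, Block path down=not → no input occurs → does not occur.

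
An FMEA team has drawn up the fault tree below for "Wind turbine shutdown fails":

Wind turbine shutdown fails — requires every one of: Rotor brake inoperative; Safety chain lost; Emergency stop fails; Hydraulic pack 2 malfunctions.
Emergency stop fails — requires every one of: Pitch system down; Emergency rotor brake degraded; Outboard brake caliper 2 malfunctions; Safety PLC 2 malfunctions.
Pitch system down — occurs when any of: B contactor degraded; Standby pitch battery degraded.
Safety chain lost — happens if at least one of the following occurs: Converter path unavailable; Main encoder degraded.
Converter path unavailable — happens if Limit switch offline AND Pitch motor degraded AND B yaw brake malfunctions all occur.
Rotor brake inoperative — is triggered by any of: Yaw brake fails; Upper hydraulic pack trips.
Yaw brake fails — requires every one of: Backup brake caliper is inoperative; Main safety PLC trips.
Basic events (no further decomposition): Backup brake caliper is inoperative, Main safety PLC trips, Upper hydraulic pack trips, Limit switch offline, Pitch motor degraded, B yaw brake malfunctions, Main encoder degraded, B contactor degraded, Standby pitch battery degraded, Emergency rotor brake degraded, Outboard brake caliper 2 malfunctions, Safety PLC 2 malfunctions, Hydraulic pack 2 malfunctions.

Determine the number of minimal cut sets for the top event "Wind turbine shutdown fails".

Yaw brake fails [AND]: one cut set from each child combined → 1 × 1 = 1 cut set(s).
Rotor brake inoperative [OR]: union of children's cut sets → 2 cut set(s).
Converter path unavailable [AND]: one cut set from each child combined → 1 × 1 × 1 = 1 cut set(s).
Safety chain lost [OR]: union of children's cut sets → 2 cut set(s).
Pitch system down [OR]: union of children's cut sets → 2 cut set(s).
Emergency stop fails [AND]: one cut set from each child combined → 2 × 1 × 1 × 1 = 2 cut set(s).
Wind turbine shutdown fails [AND]: one cut set from each child combined → 2 × 2 × 2 × 1 = 8 cut set(s).
Minimal cut sets: {B contactor degraded, B yaw brake malfunctions, Backup brake caliper is inoperative, Emergency rotor brake degraded, Hydraulic pack 2 malfunctions, Limit switch offline, Main safety PLC trips, Outboard brake caliper 2 malfunctions, Pitch motor degraded, Safety PLC 2 malfunctions}; {B yaw brake malfunctions, Backup brake caliper is inoperative, Emergency rotor brake degraded, Hydraulic pack 2 malfunctions, Limit switch offline, Main safety PLC trips, Outboard brake caliper 2 malfunctions, Pitch motor degraded, Safety PLC 2 malfunctions, Standby pitch battery degraded}; {B contactor degraded, Backup brake caliper is inoperative, Emergency rotor brake degraded, Hydraulic pack 2 malfunctions, Main encoder degraded, Main safety PLC trips, Outboard brake caliper 2 malfunctions, Safety PLC 2 malfunctions}; {Backup brake caliper is inoperative, Emergency rotor brake degraded, Hydraulic pack 2 malfunctions, Main encoder degraded, Main safety PLC trips, Outboard brake caliper 2 malfunctions, Safety PLC 2 malfunctions, Standby pitch battery degraded}; {B contactor degraded, B yaw brake malfunctions, Emergency rotor brake degraded, Hydraulic pack 2 malfunctions, Limit switch offline, Outboard brake caliper 2 malfunctions, Pitch motor degraded, Safety PLC 2 malfunctions, Upper hydraulic pack trips}; {B yaw brake malfunctions, Emergency rotor brake degraded, Hydraulic pack 2 malfunctions, Limit switch offline, Outboard brake caliper 2 malfunctions, Pitch motor degraded, Safety PLC 2 malfunctions, Standby pitch battery degraded, Upper hydraulic pack trips}; {B contactor degraded, Emergency rotor brake degraded, Hydraulic pack 2 malfunctions, Main encoder degraded, Outboard brake caliper 2 malfunctions, Safety PLC 2 malfunctions, Upper hydraulic pack trips}; {Emergency rotor brake degraded, Hydraulic pack 2 malfunctions, Main encoder degraded, Outboard brake caliper 2 malfunctions, Safety PLC 2 malfunctions, Standby pitch battery degraded, Upper hydraulic pack trips}.

8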